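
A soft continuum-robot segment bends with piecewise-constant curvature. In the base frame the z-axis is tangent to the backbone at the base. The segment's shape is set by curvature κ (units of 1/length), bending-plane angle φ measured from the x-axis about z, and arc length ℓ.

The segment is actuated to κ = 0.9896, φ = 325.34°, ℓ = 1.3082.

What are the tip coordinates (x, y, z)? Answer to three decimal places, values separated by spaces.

θ = κ·ℓ = 0.9896 × 1.3082 = 1.29459 rad
ρ = (1 − cos θ)/κ = (1 − 0.27270)/0.9896 = 0.73494
z = sin θ / κ = 0.96210/0.9896 = 0.97221
x = ρ cos φ = 0.73494 × cos(325.34°) = 0.60452
y = ρ sin φ = 0.73494 × sin(325.34°) = -0.41796

0.605 -0.418 0.972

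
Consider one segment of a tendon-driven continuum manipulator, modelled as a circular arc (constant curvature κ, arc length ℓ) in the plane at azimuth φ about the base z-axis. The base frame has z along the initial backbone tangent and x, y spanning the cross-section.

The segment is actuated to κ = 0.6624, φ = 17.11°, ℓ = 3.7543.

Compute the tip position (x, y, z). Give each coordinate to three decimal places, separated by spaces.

θ = κ·ℓ = 0.6624 × 3.7543 = 2.48685 rad
ρ = (1 − cos θ)/κ = (1 − -0.79320)/0.6624 = 2.70713
z = sin θ / κ = 0.60896/0.6624 = 0.91932
x = ρ cos φ = 2.70713 × cos(17.11°) = 2.58732
y = ρ sin φ = 2.70713 × sin(17.11°) = 0.79646

2.587 0.796 0.919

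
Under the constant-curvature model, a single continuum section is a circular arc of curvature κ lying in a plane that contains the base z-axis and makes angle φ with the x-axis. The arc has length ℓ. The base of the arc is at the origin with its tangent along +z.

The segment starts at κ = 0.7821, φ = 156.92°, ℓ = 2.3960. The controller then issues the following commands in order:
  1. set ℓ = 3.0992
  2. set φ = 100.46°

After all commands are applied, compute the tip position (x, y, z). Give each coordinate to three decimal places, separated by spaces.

initial: κ=0.7821, φ=156.92°, ℓ=2.3960
cmd 1: set ℓ=3.0992 → (κ,φ,ℓ)=(0.7821,156.92°,3.0992) → tip=(-2.0624,0.8788,0.8409)
cmd 2: set φ=100.46° → (κ,φ,ℓ)=(0.7821,100.46°,3.0992) → tip=(-0.4070,2.2045,0.8409)

-0.407 2.205 0.841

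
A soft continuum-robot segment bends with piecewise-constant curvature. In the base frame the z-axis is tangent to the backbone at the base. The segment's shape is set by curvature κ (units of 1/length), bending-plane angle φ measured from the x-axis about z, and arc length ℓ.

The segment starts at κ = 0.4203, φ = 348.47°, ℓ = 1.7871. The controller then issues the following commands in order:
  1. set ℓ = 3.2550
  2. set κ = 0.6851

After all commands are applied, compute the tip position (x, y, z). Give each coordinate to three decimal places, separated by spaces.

initial: κ=0.4203, φ=348.47°, ℓ=1.7871
cmd 1: set ℓ=3.2550 → (κ,φ,ℓ)=(0.4203,348.47°,3.2550) → tip=(1.8619,-0.3798,2.3305)
cmd 2: set κ=0.6851 → (κ,φ,ℓ)=(0.6851,348.47°,3.2550) → tip=(2.3062,-0.4705,1.1538)

2.306 -0.470 1.154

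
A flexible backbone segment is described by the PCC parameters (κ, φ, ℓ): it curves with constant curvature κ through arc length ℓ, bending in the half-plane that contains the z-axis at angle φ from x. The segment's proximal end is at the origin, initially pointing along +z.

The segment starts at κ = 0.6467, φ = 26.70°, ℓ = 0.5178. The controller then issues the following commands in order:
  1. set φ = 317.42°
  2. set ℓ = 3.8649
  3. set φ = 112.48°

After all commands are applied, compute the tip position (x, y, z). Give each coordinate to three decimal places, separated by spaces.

initial: κ=0.6467, φ=26.70°, ℓ=0.5178
cmd 1: set φ=317.42° → (κ,φ,ℓ)=(0.6467,317.42°,0.5178) → tip=(0.0632,-0.0581,0.5082)
cmd 2: set ℓ=3.8649 → (κ,φ,ℓ)=(0.6467,317.42°,3.8649) → tip=(2.0504,-1.8841,0.9261)
cmd 3: set φ=112.48° → (κ,φ,ℓ)=(0.6467,112.48°,3.8649) → tip=(-1.0647,2.5730,0.9261)

-1.065 2.573 0.926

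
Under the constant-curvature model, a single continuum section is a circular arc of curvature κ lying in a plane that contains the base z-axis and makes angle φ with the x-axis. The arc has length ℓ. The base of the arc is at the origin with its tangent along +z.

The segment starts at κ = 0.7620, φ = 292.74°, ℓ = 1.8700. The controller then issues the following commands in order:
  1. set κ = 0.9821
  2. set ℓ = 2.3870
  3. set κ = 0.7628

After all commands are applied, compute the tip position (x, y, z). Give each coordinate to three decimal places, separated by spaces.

0.632 -1.508 1.270

initial: κ=0.7620, φ=292.74°, ℓ=1.8700
cmd 1: set κ=0.9821 → (κ,φ,ℓ)=(0.9821,292.74°,1.8700) → tip=(0.4970,-1.1857,0.9825)
cmd 2: set ℓ=2.3870 → (κ,φ,ℓ)=(0.9821,292.74°,2.3870) → tip=(0.6686,-1.5951,0.7285)
cmd 3: set κ=0.7628 → (κ,φ,ℓ)=(0.7628,292.74°,2.3870) → tip=(0.6321,-1.5082,1.2702)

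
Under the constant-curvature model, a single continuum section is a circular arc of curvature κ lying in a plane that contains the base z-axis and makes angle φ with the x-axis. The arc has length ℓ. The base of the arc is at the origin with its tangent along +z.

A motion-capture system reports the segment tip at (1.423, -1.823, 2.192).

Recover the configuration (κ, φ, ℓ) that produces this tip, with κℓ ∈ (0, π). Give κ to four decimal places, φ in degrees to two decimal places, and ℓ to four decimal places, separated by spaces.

0.4556 307.97 3.5657

ρ = √(x²+y²) = √(1.423² + -1.823²) = 2.31263
φ = atan2(y, x) mod 360° = atan2(-1.823, 1.423) = 307.9749°
|p|² = ρ² + z² = 2.31263² + 2.192² = 10.15312
κ = 2ρ / |p|² = 2×2.31263 / 10.15312 = 0.45555
θ = 2·atan2(ρ, z) = 2·atan2(2.31263, 2.192) = 1.62434 rad
ℓ = θ/κ = 1.62434/0.45555 = 3.56567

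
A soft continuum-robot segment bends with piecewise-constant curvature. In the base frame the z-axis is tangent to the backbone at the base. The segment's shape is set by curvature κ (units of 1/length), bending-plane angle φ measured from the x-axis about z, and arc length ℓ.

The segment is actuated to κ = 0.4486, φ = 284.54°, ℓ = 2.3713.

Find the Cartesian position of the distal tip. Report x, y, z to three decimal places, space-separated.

θ = κ·ℓ = 0.4486 × 2.3713 = 1.06377 rad
ρ = (1 − cos θ)/κ = (1 − 0.48558)/0.4486 = 1.14671
z = sin θ / κ = 0.87419/0.4486 = 1.94871
x = ρ cos φ = 1.14671 × cos(284.54°) = 0.28789
y = ρ sin φ = 1.14671 × sin(284.54°) = -1.10999

0.288 -1.110 1.949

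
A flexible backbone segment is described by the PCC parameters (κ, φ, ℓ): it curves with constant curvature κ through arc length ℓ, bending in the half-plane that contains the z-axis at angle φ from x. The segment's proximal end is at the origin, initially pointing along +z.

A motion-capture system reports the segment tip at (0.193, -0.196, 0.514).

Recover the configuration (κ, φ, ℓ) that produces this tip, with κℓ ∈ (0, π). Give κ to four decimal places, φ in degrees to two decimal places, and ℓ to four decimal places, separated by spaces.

1.6187 314.56 0.6071

ρ = √(x²+y²) = √(0.193² + -0.196²) = 0.27507
φ = atan2(y, x) mod 360° = atan2(-0.196, 0.193) = 314.5581°
|p|² = ρ² + z² = 0.27507² + 0.514² = 0.33986
κ = 2ρ / |p|² = 2×0.27507 / 0.33986 = 1.61874
θ = 2·atan2(ρ, z) = 2·atan2(0.27507, 0.514) = 0.98276 rad
ℓ = θ/κ = 0.98276/1.61874 = 0.60711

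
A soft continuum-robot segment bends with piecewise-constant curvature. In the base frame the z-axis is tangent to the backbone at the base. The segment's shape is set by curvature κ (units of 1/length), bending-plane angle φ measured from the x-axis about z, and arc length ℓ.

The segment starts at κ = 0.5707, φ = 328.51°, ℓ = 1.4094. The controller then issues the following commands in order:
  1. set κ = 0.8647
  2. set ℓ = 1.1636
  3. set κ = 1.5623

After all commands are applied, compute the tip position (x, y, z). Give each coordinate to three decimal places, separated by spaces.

0.679 -0.416 0.621

initial: κ=0.5707, φ=328.51°, ℓ=1.4094
cmd 1: set κ=0.8647 → (κ,φ,ℓ)=(0.8647,328.51°,1.4094) → tip=(0.6461,-0.3958,1.0855)
cmd 2: set ℓ=1.1636 → (κ,φ,ℓ)=(0.8647,328.51°,1.1636) → tip=(0.4585,-0.2808,0.9770)
cmd 3: set κ=1.5623 → (κ,φ,ℓ)=(1.5623,328.51°,1.1636) → tip=(0.6793,-0.4161,0.6206)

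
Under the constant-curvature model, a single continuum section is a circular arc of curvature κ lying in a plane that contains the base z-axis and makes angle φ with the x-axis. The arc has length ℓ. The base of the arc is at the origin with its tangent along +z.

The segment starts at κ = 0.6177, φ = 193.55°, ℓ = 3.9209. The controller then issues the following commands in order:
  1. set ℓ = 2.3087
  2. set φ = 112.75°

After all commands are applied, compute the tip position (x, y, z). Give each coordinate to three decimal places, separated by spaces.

-0.536 1.278 1.602

initial: κ=0.6177, φ=193.55°, ℓ=3.9209
cmd 1: set ℓ=2.3087 → (κ,φ,ℓ)=(0.6177,193.55°,2.3087) → tip=(-1.3469,-0.3246,1.6020)
cmd 2: set φ=112.75° → (κ,φ,ℓ)=(0.6177,112.75°,2.3087) → tip=(-0.5358,1.2777,1.6020)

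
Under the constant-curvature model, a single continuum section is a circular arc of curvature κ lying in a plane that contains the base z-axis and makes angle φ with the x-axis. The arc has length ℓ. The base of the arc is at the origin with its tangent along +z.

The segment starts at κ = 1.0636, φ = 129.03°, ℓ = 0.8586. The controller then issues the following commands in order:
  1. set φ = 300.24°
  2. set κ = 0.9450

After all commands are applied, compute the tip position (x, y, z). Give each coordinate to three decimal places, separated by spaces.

initial: κ=1.0636, φ=129.03°, ℓ=0.8586
cmd 1: set φ=300.24° → (κ,φ,ℓ)=(1.0636,300.24°,0.8586) → tip=(0.1841,-0.3158,0.7441)
cmd 2: set κ=0.9450 → (κ,φ,ℓ)=(0.9450,300.24°,0.8586) → tip=(0.1660,-0.2848,0.7674)

0.166 -0.285 0.767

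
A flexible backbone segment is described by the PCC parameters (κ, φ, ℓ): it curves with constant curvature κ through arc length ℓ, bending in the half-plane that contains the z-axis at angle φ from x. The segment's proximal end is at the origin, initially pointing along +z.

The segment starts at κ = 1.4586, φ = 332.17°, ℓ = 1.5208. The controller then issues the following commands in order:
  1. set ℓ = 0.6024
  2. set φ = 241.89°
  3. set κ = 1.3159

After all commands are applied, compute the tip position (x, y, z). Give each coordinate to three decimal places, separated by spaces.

initial: κ=1.4586, φ=332.17°, ℓ=1.5208
cmd 1: set ℓ=0.6024 → (κ,φ,ℓ)=(1.4586,332.17°,0.6024) → tip=(0.2194,-0.1158,0.5278)
cmd 2: set φ=241.89° → (κ,φ,ℓ)=(1.4586,241.89°,0.6024) → tip=(-0.1169,-0.2188,0.5278)
cmd 3: set κ=1.3159 → (κ,φ,ℓ)=(1.3159,241.89°,0.6024) → tip=(-0.1067,-0.1998,0.5413)

-0.107 -0.200 0.541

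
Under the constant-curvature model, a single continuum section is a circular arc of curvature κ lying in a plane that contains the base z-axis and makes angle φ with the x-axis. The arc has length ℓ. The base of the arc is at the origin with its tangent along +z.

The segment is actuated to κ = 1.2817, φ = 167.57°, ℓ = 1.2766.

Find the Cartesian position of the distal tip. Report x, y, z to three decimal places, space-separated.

θ = κ·ℓ = 1.2817 × 1.2766 = 1.63622 rad
ρ = (1 − cos θ)/κ = (1 − -0.06538)/1.2817 = 0.83122
z = sin θ / κ = 0.99786/1.2817 = 0.77854
x = ρ cos φ = 0.83122 × cos(167.57°) = -0.81174
y = ρ sin φ = 0.83122 × sin(167.57°) = 0.17892

-0.812 0.179 0.779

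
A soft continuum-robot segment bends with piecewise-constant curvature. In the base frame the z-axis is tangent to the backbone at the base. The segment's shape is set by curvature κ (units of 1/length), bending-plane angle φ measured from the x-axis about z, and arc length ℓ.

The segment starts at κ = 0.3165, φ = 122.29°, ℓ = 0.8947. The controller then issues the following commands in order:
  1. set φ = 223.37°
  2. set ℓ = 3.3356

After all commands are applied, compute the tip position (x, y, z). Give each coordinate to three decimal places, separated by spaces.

initial: κ=0.3165, φ=122.29°, ℓ=0.8947
cmd 1: set φ=223.37° → (κ,φ,ℓ)=(0.3165,223.37°,0.8947) → tip=(-0.0915,-0.0864,0.8828)
cmd 2: set ℓ=3.3356 → (κ,φ,ℓ)=(0.3165,223.37°,3.3356) → tip=(-1.1654,-1.1009,2.7496)

-1.165 -1.101 2.750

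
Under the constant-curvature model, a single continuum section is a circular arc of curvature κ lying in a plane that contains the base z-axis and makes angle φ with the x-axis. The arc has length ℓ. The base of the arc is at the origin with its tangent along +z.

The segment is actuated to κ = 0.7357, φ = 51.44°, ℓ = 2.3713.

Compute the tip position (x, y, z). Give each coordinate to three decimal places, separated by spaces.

0.994 1.247 1.339

θ = κ·ℓ = 0.7357 × 2.3713 = 1.74457 rad
ρ = (1 − cos θ)/κ = (1 − -0.17290)/0.7357 = 1.59426
z = sin θ / κ = 0.98494/0.7357 = 1.33878
x = ρ cos φ = 1.59426 × cos(51.44°) = 0.99376
y = ρ sin φ = 1.59426 × sin(51.44°) = 1.24664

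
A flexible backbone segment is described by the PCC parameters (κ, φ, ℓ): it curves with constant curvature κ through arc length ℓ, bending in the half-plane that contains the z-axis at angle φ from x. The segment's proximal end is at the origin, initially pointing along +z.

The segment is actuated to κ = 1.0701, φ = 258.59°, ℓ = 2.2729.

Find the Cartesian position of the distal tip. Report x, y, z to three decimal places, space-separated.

θ = κ·ℓ = 1.0701 × 2.2729 = 2.43223 rad
ρ = (1 − cos θ)/κ = (1 − -0.75878)/1.0701 = 1.64356
z = sin θ / κ = 0.65135/1.0701 = 0.60868
x = ρ cos φ = 1.64356 × cos(258.59°) = -0.32514
y = ρ sin φ = 1.64356 × sin(258.59°) = -1.61108

-0.325 -1.611 0.609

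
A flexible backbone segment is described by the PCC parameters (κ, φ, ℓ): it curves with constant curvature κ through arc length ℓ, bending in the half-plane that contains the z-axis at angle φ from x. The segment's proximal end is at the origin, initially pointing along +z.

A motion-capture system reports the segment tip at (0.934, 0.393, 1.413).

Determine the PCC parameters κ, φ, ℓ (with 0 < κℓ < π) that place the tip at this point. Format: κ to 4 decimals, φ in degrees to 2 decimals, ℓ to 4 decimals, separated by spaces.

ρ = √(x²+y²) = √(0.934² + 0.393²) = 1.01331
φ = atan2(y, x) mod 360° = atan2(0.393, 0.934) = 22.8199°
|p|² = ρ² + z² = 1.01331² + 1.413² = 3.02337
κ = 2ρ / |p|² = 2×1.01331 / 3.02337 = 0.67032
θ = 2·atan2(ρ, z) = 2·atan2(1.01331, 1.413) = 1.24427 rad
ℓ = θ/κ = 1.24427/0.67032 = 1.85623

0.6703 22.82 1.8562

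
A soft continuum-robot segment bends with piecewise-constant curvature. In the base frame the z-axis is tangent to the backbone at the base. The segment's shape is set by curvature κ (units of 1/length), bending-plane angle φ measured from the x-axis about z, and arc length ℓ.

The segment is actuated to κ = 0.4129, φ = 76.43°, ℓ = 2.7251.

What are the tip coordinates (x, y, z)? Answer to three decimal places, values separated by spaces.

θ = κ·ℓ = 0.4129 × 2.7251 = 1.12519 rad
ρ = (1 − cos θ)/κ = (1 − 0.43100)/0.4129 = 1.37805
z = sin θ / κ = 0.90235/0.4129 = 2.18540
x = ρ cos φ = 1.37805 × cos(76.43°) = 0.32334
y = ρ sin φ = 1.37805 × sin(76.43°) = 1.33958

0.323 1.340 2.185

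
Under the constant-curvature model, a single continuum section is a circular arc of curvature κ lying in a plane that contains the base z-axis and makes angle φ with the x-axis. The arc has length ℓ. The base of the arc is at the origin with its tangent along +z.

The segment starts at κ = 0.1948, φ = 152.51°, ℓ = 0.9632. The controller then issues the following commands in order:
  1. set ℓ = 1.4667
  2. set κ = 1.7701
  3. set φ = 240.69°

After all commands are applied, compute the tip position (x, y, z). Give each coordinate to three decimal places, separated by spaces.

-0.513 -0.914 0.293

initial: κ=0.1948, φ=152.51°, ℓ=0.9632
cmd 1: set ℓ=1.4667 → (κ,φ,ℓ)=(0.1948,152.51°,1.4667) → tip=(-0.1846,0.0961,1.4468)
cmd 2: set κ=1.7701 → (κ,φ,ℓ)=(1.7701,152.51°,1.4667) → tip=(-0.9296,0.4837,0.2931)
cmd 3: set φ=240.69° → (κ,φ,ℓ)=(1.7701,240.69°,1.4667) → tip=(-0.5130,-0.9138,0.2931)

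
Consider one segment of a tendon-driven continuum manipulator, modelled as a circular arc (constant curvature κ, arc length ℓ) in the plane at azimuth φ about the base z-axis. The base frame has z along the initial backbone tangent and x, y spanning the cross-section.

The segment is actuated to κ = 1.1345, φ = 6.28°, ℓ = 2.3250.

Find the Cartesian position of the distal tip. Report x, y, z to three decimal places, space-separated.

θ = κ·ℓ = 1.1345 × 2.3250 = 2.63771 rad
ρ = (1 − cos θ)/κ = (1 − -0.87572)/1.1345 = 1.65334
z = sin θ / κ = 0.48283/1.1345 = 0.42559
x = ρ cos φ = 1.65334 × cos(6.28°) = 1.64342
y = ρ sin φ = 1.65334 × sin(6.28°) = 0.18085

1.643 0.181 0.426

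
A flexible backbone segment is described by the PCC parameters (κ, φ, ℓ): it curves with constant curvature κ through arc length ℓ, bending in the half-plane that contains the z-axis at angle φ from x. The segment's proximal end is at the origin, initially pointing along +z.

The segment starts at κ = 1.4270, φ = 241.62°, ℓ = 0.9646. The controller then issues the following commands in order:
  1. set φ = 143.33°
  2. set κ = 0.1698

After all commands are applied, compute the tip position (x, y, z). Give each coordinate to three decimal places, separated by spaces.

-0.063 0.047 0.960

initial: κ=1.4270, φ=241.62°, ℓ=0.9646
cmd 1: set φ=143.33° → (κ,φ,ℓ)=(1.4270,143.33°,0.9646) → tip=(-0.4535,0.3377,0.6876)
cmd 2: set κ=0.1698 → (κ,φ,ℓ)=(0.1698,143.33°,0.9646) → tip=(-0.0632,0.0471,0.9603)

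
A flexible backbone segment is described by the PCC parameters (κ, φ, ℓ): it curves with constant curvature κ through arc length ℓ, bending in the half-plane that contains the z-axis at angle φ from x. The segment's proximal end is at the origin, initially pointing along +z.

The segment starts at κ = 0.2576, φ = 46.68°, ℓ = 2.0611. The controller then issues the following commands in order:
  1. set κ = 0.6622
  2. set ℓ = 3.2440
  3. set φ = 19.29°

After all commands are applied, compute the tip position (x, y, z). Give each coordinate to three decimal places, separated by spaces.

2.203 0.771 1.265

initial: κ=0.2576, φ=46.68°, ℓ=2.0611
cmd 1: set κ=0.6622 → (κ,φ,ℓ)=(0.6622,46.68°,2.0611) → tip=(0.8242,0.8740,1.4782)
cmd 2: set ℓ=3.2440 → (κ,φ,ℓ)=(0.6622,46.68°,3.2440) → tip=(1.6016,1.6983,1.2653)
cmd 3: set φ=19.29° → (κ,φ,ℓ)=(0.6622,19.29°,3.2440) → tip=(2.2033,0.7712,1.2653)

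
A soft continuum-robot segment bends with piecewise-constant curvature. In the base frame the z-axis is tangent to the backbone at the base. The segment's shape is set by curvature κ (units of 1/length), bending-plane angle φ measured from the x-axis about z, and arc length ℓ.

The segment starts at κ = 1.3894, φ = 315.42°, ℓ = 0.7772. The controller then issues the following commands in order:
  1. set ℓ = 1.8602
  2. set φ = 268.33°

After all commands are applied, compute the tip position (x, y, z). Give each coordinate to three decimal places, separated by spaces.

-0.039 -1.330 0.381

initial: κ=1.3894, φ=315.42°, ℓ=0.7772
cmd 1: set ℓ=1.8602 → (κ,φ,ℓ)=(1.3894,315.42°,1.8602) → tip=(0.9478,-0.9340,0.3805)
cmd 2: set φ=268.33° → (κ,φ,ℓ)=(1.3894,268.33°,1.8602) → tip=(-0.0388,-1.3301,0.3805)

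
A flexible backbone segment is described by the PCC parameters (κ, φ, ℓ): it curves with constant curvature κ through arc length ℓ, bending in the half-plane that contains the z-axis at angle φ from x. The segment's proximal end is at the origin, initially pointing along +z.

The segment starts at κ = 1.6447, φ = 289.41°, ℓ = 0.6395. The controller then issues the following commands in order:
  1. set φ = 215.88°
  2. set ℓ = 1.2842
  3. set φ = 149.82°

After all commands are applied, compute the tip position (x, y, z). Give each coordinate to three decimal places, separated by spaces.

-0.796 0.463 0.521

initial: κ=1.6447, φ=289.41°, ℓ=0.6395
cmd 1: set φ=215.88° → (κ,φ,ℓ)=(1.6447,215.88°,0.6395) → tip=(-0.2483,-0.1796,0.5279)
cmd 2: set ℓ=1.2842 → (κ,φ,ℓ)=(1.6447,215.88°,1.2842) → tip=(-0.7465,-0.5400,0.5211)
cmd 3: set φ=149.82° → (κ,φ,ℓ)=(1.6447,149.82°,1.2842) → tip=(-0.7964,0.4632,0.5211)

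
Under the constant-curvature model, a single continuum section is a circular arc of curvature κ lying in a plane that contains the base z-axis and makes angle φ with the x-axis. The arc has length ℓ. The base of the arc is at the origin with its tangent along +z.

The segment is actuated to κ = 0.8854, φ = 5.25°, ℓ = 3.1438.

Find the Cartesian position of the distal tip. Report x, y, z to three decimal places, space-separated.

2.178 0.200 0.396

θ = κ·ℓ = 0.8854 × 3.1438 = 2.78352 rad
ρ = (1 − cos θ)/κ = (1 − -0.93657)/0.8854 = 2.18723
z = sin θ / κ = 0.35047/0.8854 = 0.39583
x = ρ cos φ = 2.18723 × cos(5.25°) = 2.17806
y = ρ sin φ = 2.18723 × sin(5.25°) = 0.20014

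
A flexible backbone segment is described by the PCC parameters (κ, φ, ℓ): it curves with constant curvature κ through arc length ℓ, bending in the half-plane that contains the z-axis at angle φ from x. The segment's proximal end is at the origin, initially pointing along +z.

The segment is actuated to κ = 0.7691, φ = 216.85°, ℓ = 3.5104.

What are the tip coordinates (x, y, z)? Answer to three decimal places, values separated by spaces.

θ = κ·ℓ = 0.7691 × 3.5104 = 2.69985 rad
ρ = (1 − cos θ)/κ = (1 − -0.90401)/0.7691 = 2.47563
z = sin θ / κ = 0.42752/0.7691 = 0.55587
x = ρ cos φ = 2.47563 × cos(216.85°) = -1.98102
y = ρ sin φ = 2.47563 × sin(216.85°) = -1.48469

-1.981 -1.485 0.556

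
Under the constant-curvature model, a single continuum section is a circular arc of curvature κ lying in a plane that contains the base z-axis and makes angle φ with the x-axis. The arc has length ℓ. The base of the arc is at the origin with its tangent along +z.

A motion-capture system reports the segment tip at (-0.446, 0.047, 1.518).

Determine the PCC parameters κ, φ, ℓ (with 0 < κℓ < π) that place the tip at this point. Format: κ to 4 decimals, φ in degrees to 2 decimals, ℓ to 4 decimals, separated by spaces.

0.3580 173.98 1.6048

ρ = √(x²+y²) = √(-0.446² + 0.047²) = 0.44847
φ = atan2(y, x) mod 360° = atan2(0.047, -0.446) = 173.9843°
|p|² = ρ² + z² = 0.44847² + 1.518² = 2.50545
κ = 2ρ / |p|² = 2×0.44847 / 2.50545 = 0.35800
θ = 2·atan2(ρ, z) = 2·atan2(0.44847, 1.518) = 0.57453 rad
ℓ = θ/κ = 0.57453/0.35800 = 1.60484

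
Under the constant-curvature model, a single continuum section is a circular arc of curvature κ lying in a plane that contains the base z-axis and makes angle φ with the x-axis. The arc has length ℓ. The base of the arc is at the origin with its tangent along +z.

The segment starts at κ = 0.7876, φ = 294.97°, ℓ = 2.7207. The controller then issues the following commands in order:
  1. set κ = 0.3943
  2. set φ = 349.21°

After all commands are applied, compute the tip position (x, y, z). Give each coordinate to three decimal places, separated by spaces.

initial: κ=0.7876, φ=294.97°, ℓ=2.7207
cmd 1: set κ=0.3943 → (κ,φ,ℓ)=(0.3943,294.97°,2.7207) → tip=(0.5592,-1.2008,2.2281)
cmd 2: set φ=349.21° → (κ,φ,ℓ)=(0.3943,349.21°,2.7207) → tip=(1.3012,-0.2480,2.2281)

1.301 -0.248 2.228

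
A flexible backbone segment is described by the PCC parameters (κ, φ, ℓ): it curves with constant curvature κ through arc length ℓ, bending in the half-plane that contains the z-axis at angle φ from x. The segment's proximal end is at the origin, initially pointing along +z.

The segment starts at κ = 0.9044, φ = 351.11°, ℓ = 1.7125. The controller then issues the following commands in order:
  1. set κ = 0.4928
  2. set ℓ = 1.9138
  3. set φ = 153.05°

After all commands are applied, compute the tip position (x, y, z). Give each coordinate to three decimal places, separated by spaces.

initial: κ=0.9044, φ=351.11°, ℓ=1.7125
cmd 1: set κ=0.4928 → (κ,φ,ℓ)=(0.4928,351.11°,1.7125) → tip=(0.6725,-0.1052,1.5163)
cmd 2: set ℓ=1.9138 → (κ,φ,ℓ)=(0.4928,351.11°,1.9138) → tip=(0.8275,-0.1294,1.6424)
cmd 3: set φ=153.05° → (κ,φ,ℓ)=(0.4928,153.05°,1.9138) → tip=(-0.7466,0.3796,1.6424)

-0.747 0.380 1.642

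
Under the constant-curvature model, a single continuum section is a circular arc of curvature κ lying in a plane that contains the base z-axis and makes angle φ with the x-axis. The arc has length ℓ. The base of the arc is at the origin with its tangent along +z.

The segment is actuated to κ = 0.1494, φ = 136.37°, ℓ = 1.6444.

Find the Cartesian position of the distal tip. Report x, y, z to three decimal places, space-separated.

θ = κ·ℓ = 0.1494 × 1.6444 = 0.24567 rad
ρ = (1 − cos θ)/κ = (1 − 0.96997)/0.1494 = 0.20098
z = sin θ / κ = 0.24321/0.1494 = 1.62791
x = ρ cos φ = 0.20098 × cos(136.37°) = -0.14547
y = ρ sin φ = 0.20098 × sin(136.37°) = 0.13868

-0.145 0.139 1.628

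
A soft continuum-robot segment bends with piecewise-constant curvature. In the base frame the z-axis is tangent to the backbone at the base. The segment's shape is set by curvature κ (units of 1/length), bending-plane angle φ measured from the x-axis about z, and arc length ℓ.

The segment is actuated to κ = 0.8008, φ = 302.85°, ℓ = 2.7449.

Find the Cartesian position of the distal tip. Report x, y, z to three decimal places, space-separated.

1.075 -1.665 1.011

θ = κ·ℓ = 0.8008 × 2.7449 = 2.19812 rad
ρ = (1 − cos θ)/κ = (1 − -0.58698)/0.8008 = 1.98174
z = sin θ / κ = 0.80960/0.8008 = 1.01099
x = ρ cos φ = 1.98174 × cos(302.85°) = 1.07498
y = ρ sin φ = 1.98174 × sin(302.85°) = -1.66485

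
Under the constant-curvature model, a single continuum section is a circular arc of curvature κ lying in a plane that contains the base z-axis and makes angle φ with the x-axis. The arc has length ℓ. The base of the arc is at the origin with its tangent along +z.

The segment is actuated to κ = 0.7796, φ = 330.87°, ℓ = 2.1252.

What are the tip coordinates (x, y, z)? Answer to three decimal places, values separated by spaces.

θ = κ·ℓ = 0.7796 × 2.1252 = 1.65681 rad
ρ = (1 − cos θ)/κ = (1 − -0.08590)/0.7796 = 1.39290
z = sin θ / κ = 0.99630/0.7796 = 1.27797
x = ρ cos φ = 1.39290 × cos(330.87°) = 1.21672
y = ρ sin φ = 1.39290 × sin(330.87°) = -0.67805

1.217 -0.678 1.278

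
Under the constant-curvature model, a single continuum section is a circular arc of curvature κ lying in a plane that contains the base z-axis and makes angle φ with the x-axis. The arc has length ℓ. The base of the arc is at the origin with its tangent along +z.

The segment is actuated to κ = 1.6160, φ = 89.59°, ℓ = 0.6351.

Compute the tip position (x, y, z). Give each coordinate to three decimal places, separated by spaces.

0.002 0.298 0.529

θ = κ·ℓ = 1.6160 × 0.6351 = 1.02632 rad
ρ = (1 − cos θ)/κ = (1 − 0.51797)/1.6160 = 0.29829
z = sin θ / κ = 0.85540/1.6160 = 0.52933
x = ρ cos φ = 0.29829 × cos(89.59°) = 0.00213
y = ρ sin φ = 0.29829 × sin(89.59°) = 0.29828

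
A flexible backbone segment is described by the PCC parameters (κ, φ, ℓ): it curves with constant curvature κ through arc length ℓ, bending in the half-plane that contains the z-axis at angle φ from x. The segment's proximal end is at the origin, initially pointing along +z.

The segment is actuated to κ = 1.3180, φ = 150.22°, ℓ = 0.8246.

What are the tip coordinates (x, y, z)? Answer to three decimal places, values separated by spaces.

-0.352 0.201 0.672

θ = κ·ℓ = 1.3180 × 0.8246 = 1.08682 rad
ρ = (1 − cos θ)/κ = (1 − 0.46530)/1.3180 = 0.40569
z = sin θ / κ = 0.88515/1.3180 = 0.67159
x = ρ cos φ = 0.40569 × cos(150.22°) = -0.35211
y = ρ sin φ = 0.40569 × sin(150.22°) = 0.20149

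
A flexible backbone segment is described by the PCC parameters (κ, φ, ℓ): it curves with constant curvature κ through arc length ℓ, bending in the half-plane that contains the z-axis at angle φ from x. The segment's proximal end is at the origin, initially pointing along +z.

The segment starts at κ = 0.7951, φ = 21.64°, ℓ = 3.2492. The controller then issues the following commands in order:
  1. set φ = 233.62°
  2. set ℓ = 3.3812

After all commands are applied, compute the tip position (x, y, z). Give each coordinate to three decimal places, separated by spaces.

-1.417 -1.923 0.551

initial: κ=0.7951, φ=21.64°, ℓ=3.2492
cmd 1: set φ=233.62° → (κ,φ,ℓ)=(0.7951,233.62°,3.2492) → tip=(-1.3788,-1.8715,0.6661)
cmd 2: set ℓ=3.3812 → (κ,φ,ℓ)=(0.7951,233.62°,3.3812) → tip=(-1.4167,-1.9229,0.5507)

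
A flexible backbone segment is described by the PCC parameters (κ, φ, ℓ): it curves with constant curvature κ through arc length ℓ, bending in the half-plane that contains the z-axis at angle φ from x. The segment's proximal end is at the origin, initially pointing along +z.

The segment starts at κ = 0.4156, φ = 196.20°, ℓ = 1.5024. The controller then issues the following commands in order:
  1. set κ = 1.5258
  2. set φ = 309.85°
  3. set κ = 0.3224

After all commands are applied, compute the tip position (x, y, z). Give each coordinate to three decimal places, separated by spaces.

0.229 -0.274 1.444

initial: κ=0.4156, φ=196.20°, ℓ=1.5024
cmd 1: set κ=1.5258 → (κ,φ,ℓ)=(1.5258,196.20°,1.5024) → tip=(-1.0451,-0.3036,0.4921)
cmd 2: set φ=309.85° → (κ,φ,ℓ)=(1.5258,309.85°,1.5024) → tip=(0.6974,-0.8355,0.4921)
cmd 3: set κ=0.3224 → (κ,φ,ℓ)=(0.3224,309.85°,1.5024) → tip=(0.2286,-0.2739,1.4443)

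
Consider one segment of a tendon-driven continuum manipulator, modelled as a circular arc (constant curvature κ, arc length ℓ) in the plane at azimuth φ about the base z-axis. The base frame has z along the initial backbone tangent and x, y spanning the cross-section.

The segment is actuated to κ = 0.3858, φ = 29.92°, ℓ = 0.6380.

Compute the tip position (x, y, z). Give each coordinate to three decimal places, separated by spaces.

0.068 0.039 0.632

θ = κ·ℓ = 0.3858 × 0.6380 = 0.24614 rad
ρ = (1 − cos θ)/κ = (1 − 0.96986)/0.3858 = 0.07812
z = sin θ / κ = 0.24366/0.3858 = 0.63158
x = ρ cos φ = 0.07812 × cos(29.92°) = 0.06771
y = ρ sin φ = 0.07812 × sin(29.92°) = 0.03897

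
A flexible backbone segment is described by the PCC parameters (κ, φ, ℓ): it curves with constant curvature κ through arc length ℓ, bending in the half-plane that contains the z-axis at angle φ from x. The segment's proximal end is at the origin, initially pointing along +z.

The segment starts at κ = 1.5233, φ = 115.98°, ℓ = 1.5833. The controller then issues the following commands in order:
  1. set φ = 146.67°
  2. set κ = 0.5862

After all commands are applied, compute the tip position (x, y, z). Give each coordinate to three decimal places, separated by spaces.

-0.571 0.376 1.366

initial: κ=1.5233, φ=115.98°, ℓ=1.5833
cmd 1: set φ=146.67° → (κ,φ,ℓ)=(1.5233,146.67°,1.5833) → tip=(-0.9573,0.6296,0.4377)
cmd 2: set κ=0.5862 → (κ,φ,ℓ)=(0.5862,146.67°,1.5833) → tip=(-0.5711,0.3756,1.3656)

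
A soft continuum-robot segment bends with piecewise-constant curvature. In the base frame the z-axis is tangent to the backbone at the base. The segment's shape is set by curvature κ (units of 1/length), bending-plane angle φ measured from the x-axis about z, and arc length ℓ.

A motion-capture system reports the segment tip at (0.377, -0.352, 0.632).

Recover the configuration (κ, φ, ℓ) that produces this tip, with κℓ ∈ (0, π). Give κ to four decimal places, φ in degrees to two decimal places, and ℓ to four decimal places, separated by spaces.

ρ = √(x²+y²) = √(0.377² + -0.352²) = 0.51578
φ = atan2(y, x) mod 360° = atan2(-0.352, 0.377) = 316.9641°
|p|² = ρ² + z² = 0.51578² + 0.632² = 0.66546
κ = 2ρ / |p|² = 2×0.51578 / 0.66546 = 1.55016
θ = 2·atan2(ρ, z) = 2·atan2(0.51578, 0.632) = 1.36898 rad
ℓ = θ/κ = 1.36898/1.55016 = 0.88312

1.5502 316.96 0.8831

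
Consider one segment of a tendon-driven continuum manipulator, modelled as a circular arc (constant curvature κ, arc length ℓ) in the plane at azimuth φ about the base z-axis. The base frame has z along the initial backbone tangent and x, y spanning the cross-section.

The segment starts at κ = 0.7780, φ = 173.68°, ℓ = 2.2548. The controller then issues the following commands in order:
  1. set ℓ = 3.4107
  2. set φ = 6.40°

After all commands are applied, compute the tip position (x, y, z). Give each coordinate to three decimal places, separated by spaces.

initial: κ=0.7780, φ=173.68°, ℓ=2.2548
cmd 1: set ℓ=3.4107 → (κ,φ,ℓ)=(0.7780,173.68°,3.4107) → tip=(-2.4059,0.2665,0.6027)
cmd 2: set φ=6.40° → (κ,φ,ℓ)=(0.7780,6.40°,3.4107) → tip=(2.4055,0.2698,0.6027)

2.406 0.270 0.603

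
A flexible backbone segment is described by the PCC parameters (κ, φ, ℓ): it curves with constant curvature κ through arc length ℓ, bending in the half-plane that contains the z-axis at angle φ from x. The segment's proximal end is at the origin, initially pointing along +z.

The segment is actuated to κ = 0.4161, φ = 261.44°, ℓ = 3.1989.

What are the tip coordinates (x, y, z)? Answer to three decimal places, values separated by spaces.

θ = κ·ℓ = 0.4161 × 3.1989 = 1.33106 rad
ρ = (1 − cos θ)/κ = (1 − 0.23744)/0.4161 = 1.83263
z = sin θ / κ = 0.97140/0.4161 = 2.33454
x = ρ cos φ = 1.83263 × cos(261.44°) = -0.27278
y = ρ sin φ = 1.83263 × sin(261.44°) = -1.81221

-0.273 -1.812 2.335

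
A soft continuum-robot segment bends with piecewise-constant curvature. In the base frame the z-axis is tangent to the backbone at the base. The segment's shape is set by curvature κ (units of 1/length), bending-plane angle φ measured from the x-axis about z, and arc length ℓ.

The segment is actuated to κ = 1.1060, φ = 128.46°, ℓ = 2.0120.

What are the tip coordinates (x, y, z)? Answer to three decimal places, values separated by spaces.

-0.905 1.139 0.717

θ = κ·ℓ = 1.1060 × 2.0120 = 2.22527 rad
ρ = (1 − cos θ)/κ = (1 − -0.60874)/1.1060 = 1.45456
z = sin θ / κ = 0.79337/1.1060 = 0.71733
x = ρ cos φ = 1.45456 × cos(128.46°) = -0.90469
y = ρ sin φ = 1.45456 × sin(128.46°) = 1.13898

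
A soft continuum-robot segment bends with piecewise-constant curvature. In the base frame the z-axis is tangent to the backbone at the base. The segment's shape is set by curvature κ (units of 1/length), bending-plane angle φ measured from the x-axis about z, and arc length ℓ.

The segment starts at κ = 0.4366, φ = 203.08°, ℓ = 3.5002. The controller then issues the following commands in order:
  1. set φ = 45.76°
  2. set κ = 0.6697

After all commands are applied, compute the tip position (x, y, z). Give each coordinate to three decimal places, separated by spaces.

initial: κ=0.4366, φ=203.08°, ℓ=3.5002
cmd 1: set φ=45.76° → (κ,φ,ℓ)=(0.4366,45.76°,3.5002) → tip=(1.5299,1.5710,2.2883)
cmd 2: set κ=0.6697 → (κ,φ,ℓ)=(0.6697,45.76°,3.5002) → tip=(1.7694,1.8170,1.0686)

1.769 1.817 1.069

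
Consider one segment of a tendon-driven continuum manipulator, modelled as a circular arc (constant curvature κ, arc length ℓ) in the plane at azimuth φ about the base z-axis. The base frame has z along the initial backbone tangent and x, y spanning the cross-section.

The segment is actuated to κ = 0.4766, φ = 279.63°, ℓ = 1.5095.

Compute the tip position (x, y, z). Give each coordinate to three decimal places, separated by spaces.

θ = κ·ℓ = 0.4766 × 1.5095 = 0.71943 rad
ρ = (1 − cos θ)/κ = (1 − 0.75218)/0.4766 = 0.51997
z = sin θ / κ = 0.65895/0.4766 = 1.38261
x = ρ cos φ = 0.51997 × cos(279.63°) = 0.08698
y = ρ sin φ = 0.51997 × sin(279.63°) = -0.51264

0.087 -0.513 1.383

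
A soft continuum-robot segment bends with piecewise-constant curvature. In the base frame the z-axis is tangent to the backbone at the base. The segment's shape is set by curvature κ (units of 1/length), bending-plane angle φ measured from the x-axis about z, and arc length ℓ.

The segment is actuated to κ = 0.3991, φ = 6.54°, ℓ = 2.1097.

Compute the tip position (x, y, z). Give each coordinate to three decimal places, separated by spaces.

θ = κ·ℓ = 0.3991 × 2.1097 = 0.84198 rad
ρ = (1 − cos θ)/κ = (1 − 0.66599)/0.3991 = 0.83692
z = sin θ / κ = 0.74596/0.3991 = 1.86912
x = ρ cos φ = 0.83692 × cos(6.54°) = 0.83147
y = ρ sin φ = 0.83692 × sin(6.54°) = 0.09532

0.831 0.095 1.869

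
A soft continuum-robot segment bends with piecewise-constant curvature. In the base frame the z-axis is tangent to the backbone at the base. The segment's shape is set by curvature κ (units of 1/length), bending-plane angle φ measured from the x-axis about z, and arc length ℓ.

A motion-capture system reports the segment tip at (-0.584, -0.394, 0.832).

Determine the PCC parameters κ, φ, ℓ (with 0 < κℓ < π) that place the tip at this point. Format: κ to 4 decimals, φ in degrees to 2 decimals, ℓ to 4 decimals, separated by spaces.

ρ = √(x²+y²) = √(-0.584² + -0.394²) = 0.70448
φ = atan2(y, x) mod 360° = atan2(-0.394, -0.584) = 214.0059°
|p|² = ρ² + z² = 0.70448² + 0.832² = 1.18852
κ = 2ρ / |p|² = 2×0.70448 / 1.18852 = 1.18548
θ = 2·atan2(ρ, z) = 2·atan2(0.70448, 0.832) = 1.40519 rad
ℓ = θ/κ = 1.40519/1.18548 = 1.18533

1.1855 214.01 1.1853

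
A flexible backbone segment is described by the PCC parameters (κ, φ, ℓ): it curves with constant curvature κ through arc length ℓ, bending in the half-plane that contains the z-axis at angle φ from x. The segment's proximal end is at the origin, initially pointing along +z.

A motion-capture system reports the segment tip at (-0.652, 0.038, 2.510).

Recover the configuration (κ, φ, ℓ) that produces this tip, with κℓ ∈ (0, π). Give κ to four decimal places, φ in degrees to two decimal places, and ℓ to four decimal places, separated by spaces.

ρ = √(x²+y²) = √(-0.652² + 0.038²) = 0.65311
φ = atan2(y, x) mod 360° = atan2(0.038, -0.652) = 176.6644°
|p|² = ρ² + z² = 0.65311² + 2.510² = 6.72665
κ = 2ρ / |p|² = 2×0.65311 / 6.72665 = 0.19418
θ = 2·atan2(ρ, z) = 2·atan2(0.65311, 2.510) = 0.50911 rad
ℓ = θ/κ = 0.50911/0.19418 = 2.62180

0.1942 176.66 2.6218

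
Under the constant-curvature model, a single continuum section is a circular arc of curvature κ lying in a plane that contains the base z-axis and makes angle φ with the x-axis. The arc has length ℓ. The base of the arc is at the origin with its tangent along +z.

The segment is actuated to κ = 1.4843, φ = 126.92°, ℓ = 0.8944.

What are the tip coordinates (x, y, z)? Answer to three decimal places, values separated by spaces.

-0.307 0.409 0.654

θ = κ·ℓ = 1.4843 × 0.8944 = 1.32756 rad
ρ = (1 − cos θ)/κ = (1 − 0.24085)/1.4843 = 0.51146
z = sin θ / κ = 0.97056/1.4843 = 0.65389
x = ρ cos φ = 0.51146 × cos(126.92°) = -0.30723
y = ρ sin φ = 0.51146 × sin(126.92°) = 0.40890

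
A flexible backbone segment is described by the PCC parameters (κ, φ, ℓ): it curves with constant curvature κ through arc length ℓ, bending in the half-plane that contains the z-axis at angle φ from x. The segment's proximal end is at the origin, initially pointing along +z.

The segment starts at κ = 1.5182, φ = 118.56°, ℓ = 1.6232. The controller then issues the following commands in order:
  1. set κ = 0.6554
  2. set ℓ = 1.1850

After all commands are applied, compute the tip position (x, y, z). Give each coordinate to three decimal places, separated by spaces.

initial: κ=1.5182, φ=118.56°, ℓ=1.6232
cmd 1: set κ=0.6554 → (κ,φ,ℓ)=(0.6554,118.56°,1.6232) → tip=(-0.3753,0.6895,1.3339)
cmd 2: set ℓ=1.1850 → (κ,φ,ℓ)=(0.6554,118.56°,1.1850) → tip=(-0.2092,0.3843,1.0694)

-0.209 0.384 1.069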